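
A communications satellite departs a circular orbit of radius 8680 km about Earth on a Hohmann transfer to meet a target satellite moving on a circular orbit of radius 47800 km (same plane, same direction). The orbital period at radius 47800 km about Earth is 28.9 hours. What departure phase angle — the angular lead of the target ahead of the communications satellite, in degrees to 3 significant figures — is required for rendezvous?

φ = 98.3°

From Kepler's third law T² = 4π²r³/μ at r = 47800 km, T = 28.9 hours = 28.9 × 3600 s = 1.0404×10^5 s: μ = 4π²r³/T² = 3.98330×10^5 km³/s².
Semi-major axis of the transfer orbit: a_t = (8680 + 47800)/2 = 28240 km.
The half-period of the transfer ellipse is t = π√(a_t³/μ) = 23622 s.
The target's mean motion on its circular orbit is ω₂ = √(μ/r₂³) = 6.0392×10^-5 rad/s.
Angle swept by the target during transfer: ω₂·t = 1.4266 rad = 81.74°.
Arrival is 180° from departure on the ellipse, so φ = 180° − 81.74° = 98.3°.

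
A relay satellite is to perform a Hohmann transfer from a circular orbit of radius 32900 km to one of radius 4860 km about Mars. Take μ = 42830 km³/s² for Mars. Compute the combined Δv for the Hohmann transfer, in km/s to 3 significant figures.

Δv = 1.51 km/s

The Hohmann ellipse has a_t = (r₁ + r₂)/2 = 18880 km.
At r₁ the circular-orbit speed is v₁ = √(μ/r₁) = 1.141 km/s.
Transfer-orbit speed at r₁ (vis-viva): v_a = √[μ(2/r₁ − 1/a_t)] = 0.5789 km/s.
First burn Δv₁ = |v_a − v₁| = 0.5621 km/s.
Circular speed at r₂: v₂ = √(μ/r₂) = 2.9686 km/s.
Transfer-orbit speed at r₂: v_p = √[μ(2/r₂ − 1/a_t)] = 3.9188 km/s.
Second burn Δv₂ = |v₂ − v_p| = 0.9502 km/s.
Total Δv = Δv₁ + Δv₂ = 1.512 km/s.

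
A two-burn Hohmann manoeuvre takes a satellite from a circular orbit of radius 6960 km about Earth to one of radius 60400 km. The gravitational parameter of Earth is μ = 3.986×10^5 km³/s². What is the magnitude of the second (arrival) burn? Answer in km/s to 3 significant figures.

Δv₂ = 1.40 km/s

Transfer-ellipse semi-major axis a_t = (r₁ + r₂)/2 = (6960 + 60400)/2 = 33680 km.
On the circular orbit at r = 60400 km, v_c = √(μ/r) = 2.569 km/s.
Transfer-orbit speed at the same r (vis-viva, a = a_t): v_t = √[μ(2/r − 1/a_t)] = 1.168 km/s.
Δv₂ = |v_t − v_c| = |1.168 − 2.569| = 1.401 km/s.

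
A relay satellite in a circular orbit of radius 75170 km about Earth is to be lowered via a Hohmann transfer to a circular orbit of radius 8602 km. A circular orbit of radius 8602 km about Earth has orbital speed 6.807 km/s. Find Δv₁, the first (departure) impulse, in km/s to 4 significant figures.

Δv₁ = 1.259 km/s

From the circular-orbit relation v² = μ/r at r = 8602 km: μ = v²r = (6.807)² × 8602 = 3.98576×10^5 km³/s².
Semi-major axis of the transfer orbit: a_t = (75170 + 8602)/2 = 41886 km.
On the circular orbit at r = 75170 km, v_c = √(μ/r) = 2.303 km/s.
Transfer-orbit speed at the same r (vis-viva, a = a_t): v_t = √[μ(2/r − 1/a_t)] = 1.044 km/s.
Δv₁ = |v_t − v_c| = |1.044 − 2.303| = 1.259 km/s.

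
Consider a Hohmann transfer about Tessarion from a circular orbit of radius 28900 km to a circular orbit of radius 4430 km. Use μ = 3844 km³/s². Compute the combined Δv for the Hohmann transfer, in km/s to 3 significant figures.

Δv = 0.472 km/s

Transfer-ellipse semi-major axis a_t = (r₁ + r₂)/2 = (28900 + 4430)/2 = 16665 km.
At r₁ the circular-orbit speed is v₁ = √(μ/r₁) = 0.36470588 km/s.
On the transfer ellipse at r₁, vis-viva gives v_a = √[μ(2/r₁ − 1/a_t)] = 0.18803642 km/s.
First burn Δv₁ = |v_a − v₁| = 0.176669 km/s.
At r₂, v₂ = √(μ/r₂) = 0.9315149 km/s.
Transfer-orbit speed at r₂: v_p = √[μ(2/r₂ − 1/a_t)] = 1.226694 km/s.
Second burn Δv₂ = |v₂ − v_p| = 0.295179 km/s.
Δv = Δv₁ + Δv₂ = 0.176669 + 0.295179 = 0.4718 km/s.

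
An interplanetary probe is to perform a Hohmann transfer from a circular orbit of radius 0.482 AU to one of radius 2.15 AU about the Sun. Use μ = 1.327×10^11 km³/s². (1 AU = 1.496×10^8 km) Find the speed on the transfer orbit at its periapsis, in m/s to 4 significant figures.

In km: r₁ = 0.482 × 1.496×10^8 = 7.21072×10^7 km; r₂ = 2.15 × 1.496×10^8 = 3.2164×10^8 km.
The Hohmann ellipse has a_t = (r₁ + r₂)/2 = 1.968736×10^8 km.
The periapsis of the transfer ellipse is at r = 7.21072×10^7 km.
Applying v² = μ(2/r − 1/a_t): v = 54.83 km/s.

v = 54830 m/s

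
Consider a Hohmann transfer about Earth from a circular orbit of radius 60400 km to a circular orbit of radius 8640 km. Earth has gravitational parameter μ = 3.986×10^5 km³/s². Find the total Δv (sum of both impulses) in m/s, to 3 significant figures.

Δv = 3480 m/s

Semi-major axis of the transfer orbit: a_t = (60400 + 8640)/2 = 34520 km.
At r₁ the circular-orbit speed is v₁ = √(μ/r₁) = 2.569 km/s.
On the transfer ellipse at r₁, vis-viva gives v_a = √[μ(2/r₁ − 1/a_t)] = 1.285 km/s.
First burn Δv₁ = |v_a − v₁| = 1.284 km/s.
At r₂, v₂ = √(μ/r₂) = 6.7922 km/s.
Transfer-orbit speed at r₂: v_p = √[μ(2/r₂ − 1/a_t)] = 8.9845 km/s.
Second burn Δv₂ = |v₂ − v_p| = 2.192 km/s.
Δv = Δv₁ + Δv₂ = 1.284 + 2.192 = 3.476 km/s.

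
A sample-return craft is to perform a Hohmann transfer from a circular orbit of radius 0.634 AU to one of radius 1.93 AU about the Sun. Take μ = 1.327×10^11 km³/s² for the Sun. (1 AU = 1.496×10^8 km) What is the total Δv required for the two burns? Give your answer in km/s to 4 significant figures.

In km: r₁ = 0.634 × 1.496×10^8 = 9.48464×10^7 km; r₂ = 1.93 × 1.496×10^8 = 2.88728×10^8 km.
Semi-major axis of the transfer orbit: a_t = (9.48464×10^7 + 2.88728×10^8)/2 = 1.917872×10^8 km.
Circular speed at r₁: v₁ = √(μ/r₁) = √(1.327×10^11/9.48464×10^7) = 37.40 km/s.
On the transfer ellipse at r₁, vis-viva equation gives v_p = √[μ(2/r₁ − 1/a_t)] = 45.89 km/s.
First burn Δv₁ = |v_p − v₁| = 8.490 km/s.
At r₂, v₂ = √(μ/r₂) = 21.438 km/s.
Transfer-orbit speed at r₂: v_a = √[μ(2/r₂ − 1/a_t)] = 15.076 km/s.
Second burn Δv₂ = |v₂ − v_a| = 6.362 km/s.
Total Δv = Δv₁ + Δv₂ = 14.85 km/s.

Δv = 14.85 km/s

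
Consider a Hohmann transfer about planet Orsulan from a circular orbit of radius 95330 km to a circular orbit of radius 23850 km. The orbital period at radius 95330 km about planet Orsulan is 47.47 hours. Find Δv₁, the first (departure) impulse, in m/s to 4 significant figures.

Δv₁ = 1288 m/s

From Kepler's third law T² = 4π²r³/μ at r = 95330 km, T = 47.47 hours = 47.47 × 3600 s = 1.70892×10^5 s: μ = 4π²r³/T² = 1.17113×10^6 km³/s².
The Hohmann ellipse has a_t = (r₁ + r₂)/2 = 59590 km.
On the circular orbit at r = 95330 km, v_c = √(μ/r) = 3.505 km/s.
Transfer-orbit speed at the same r (vis-viva, a = a_t): v_t = √[μ(2/r − 1/a_t)] = 2.217 km/s.
Δv₁ = |v_t − v_c| = |2.217 − 3.505| = 1.288 km/s.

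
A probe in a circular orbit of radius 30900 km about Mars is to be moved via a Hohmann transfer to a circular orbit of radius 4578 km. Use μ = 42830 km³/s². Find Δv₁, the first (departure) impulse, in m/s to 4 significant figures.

The Hohmann ellipse has a_t = (r₁ + r₂)/2 = 17739 km.
Circular speed at r = 30900 km: v_c = √(μ/r) = 1.1773 km/s.
Transfer-orbit speed at the same r (vis-viva, a = a_t): v_t = √[μ(2/r − 1/a_t)] = 0.59809 km/s.
Δv₁ = |v_t − v_c| = |0.59809 − 1.1773| = 0.5792 km/s.

Δv₁ = 579.2 m/s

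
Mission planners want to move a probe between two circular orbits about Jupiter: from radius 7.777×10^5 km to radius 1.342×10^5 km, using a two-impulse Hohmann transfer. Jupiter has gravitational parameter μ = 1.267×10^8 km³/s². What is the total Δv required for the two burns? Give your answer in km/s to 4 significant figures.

Δv = 15.24 km/s

Semi-major axis of the transfer orbit: a_t = (7.777×10^5 + 1.342×10^5)/2 = 4.5595×10^5 km.
At r₁ the circular-orbit speed is v₁ = √(μ/r₁) = 12.764 km/s.
Transfer-orbit speed at r₁ (v² = μ(2/r − 1/a)): v_a = √[μ(2/r₁ − 1/a_t)] = 6.9247 km/s.
First burn Δv₁ = |v_a − v₁| = 5.839 km/s.
Circular speed at r₂: v₂ = √(μ/r₂) = 30.726 km/s.
Transfer-orbit speed at r₂: v_p = √[μ(2/r₂ − 1/a_t)] = 40.129 km/s.
Second burn Δv₂ = |v₂ − v_p| = 9.403 km/s.
Δv = Δv₁ + Δv₂ = 5.839 + 9.403 = 15.24 km/s.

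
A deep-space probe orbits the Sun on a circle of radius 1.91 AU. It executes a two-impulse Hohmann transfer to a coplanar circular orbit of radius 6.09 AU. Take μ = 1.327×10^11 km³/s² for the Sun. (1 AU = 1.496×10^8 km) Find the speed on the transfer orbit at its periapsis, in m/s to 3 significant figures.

v = 26600 m/s

In km: r₁ = 1.91 × 1.496×10^8 = 2.85736×10^8 km; r₂ = 6.09 × 1.496×10^8 = 9.11064×10^8 km.
The Hohmann ellipse has a_t = (r₁ + r₂)/2 = 5.984×10^8 km.
At periapsis, r = 2.85736×10^8 km.
Vis-viva: v = √[μ(2/r − 1/a_t)] = √[1.327×10^11 × (2/2.85736×10^8 − 1/5.984×10^8)] = 26.59 km/s.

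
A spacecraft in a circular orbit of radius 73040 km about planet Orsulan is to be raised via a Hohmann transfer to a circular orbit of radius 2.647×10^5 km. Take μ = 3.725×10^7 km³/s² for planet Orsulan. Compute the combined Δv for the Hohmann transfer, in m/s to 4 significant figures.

The Hohmann ellipse has a_t = (r₁ + r₂)/2 = 1.6887×10^5 km.
Circular speed at r₁: v₁ = √(μ/r₁) = √(3.725×10^7/73040) = 22.583 km/s.
On the transfer ellipse at r₁, vis-viva equation gives v_p = √[μ(2/r₁ − 1/a_t)] = 28.274 km/s.
First burn Δv₁ = |v_p − v₁| = 5.691 km/s.
Circular speed at r₂: v₂ = √(μ/r₂) = 11.863 km/s.
Transfer-orbit speed at r₂: v_a = √[μ(2/r₂ − 1/a_t)] = 7.8017 km/s.
Second burn Δv₂ = |v₂ − v_a| = 4.061 km/s.
Δv = Δv₁ + Δv₂ = 5.691 + 4.061 = 9.752 km/s.

Δv = 9752 m/s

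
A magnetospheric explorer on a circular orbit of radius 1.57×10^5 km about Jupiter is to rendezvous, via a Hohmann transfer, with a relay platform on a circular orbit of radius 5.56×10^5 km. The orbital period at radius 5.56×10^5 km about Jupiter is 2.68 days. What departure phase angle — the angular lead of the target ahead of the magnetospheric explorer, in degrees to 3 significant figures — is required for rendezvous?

φ = 87.6°

From Kepler's third law T² = 4π²r³/μ at r = 5.56×10^5 km, T = 2.68 days = 2.68 × 86400 s = 2.31552×10^5 s: μ = 4π²r³/T² = 1.26557×10^8 km³/s².
Transfer-ellipse semi-major axis a_t = (r₁ + r₂)/2 = (1.570×10^5 + 5.560×10^5)/2 = 3.565×10^5 km.
The half-period of the transfer ellipse is t = π√(a_t³/μ) = 59440 s.
The target's mean motion on its circular orbit is ω₂ = √(μ/r₂³) = 2.714×10^-5 rad/s.
Angle swept by the target during transfer: ω₂·t = 1.613 rad = 92.42°.
The magnetospheric explorer traverses 180° on the transfer ellipse, so the target must lead by 180° − 92.42° = 87.6°.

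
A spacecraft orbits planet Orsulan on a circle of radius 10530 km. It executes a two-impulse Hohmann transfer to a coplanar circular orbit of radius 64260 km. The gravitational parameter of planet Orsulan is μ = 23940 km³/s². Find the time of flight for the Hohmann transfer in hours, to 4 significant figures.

Semi-major axis of the transfer orbit: a_t = (10530 + 64260)/2 = 37395 km.
By Kepler's third law the transfer-orbit period is T = 2π√(a_t³/μ), so t = T/2 = 1.4683×10^5 s.
Converting: 1.4683×10^5 s ÷ 3600 s/hour = 40.79 hours.

t = 40.79 hours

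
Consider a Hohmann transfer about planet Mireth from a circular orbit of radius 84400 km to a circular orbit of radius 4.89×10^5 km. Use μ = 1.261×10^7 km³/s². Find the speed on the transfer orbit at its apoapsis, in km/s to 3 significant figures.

v = 2.76 km/s

Transfer-ellipse semi-major axis a_t = (r₁ + r₂)/2 = (84400 + 4.890×10^5)/2 = 2.867×10^5 km.
The apoapsis of the transfer ellipse is at r = 4.890×10^5 km.
From the vis-viva equation, v = √[μ(2/r − 1/a_t)] = 2.755 km/s.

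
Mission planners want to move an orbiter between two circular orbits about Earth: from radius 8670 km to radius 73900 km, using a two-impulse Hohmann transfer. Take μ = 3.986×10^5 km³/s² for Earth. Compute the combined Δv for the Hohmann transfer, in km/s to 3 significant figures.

Semi-major axis of the transfer orbit: a_t = (8670 + 73900)/2 = 41285 km.
Circular speed at r₁: v₁ = √(μ/r₁) = √(3.986×10^5/8670) = 6.7805 km/s.
Transfer-orbit speed at r₁ (vis-viva): v_p = √[μ(2/r₁ − 1/a_t)] = 9.0716 km/s.
First burn Δv₁ = |v_p − v₁| = 2.291 km/s.
At r₂, v₂ = √(μ/r₂) = 2.322 km/s.
Transfer-orbit speed at r₂: v_a = √[μ(2/r₂ − 1/a_t)] = 1.064 km/s.
Second burn Δv₂ = |v₂ − v_a| = 1.258 km/s.
Total Δv = Δv₁ + Δv₂ = 3.549 km/s.

Δv = 3.55 km/s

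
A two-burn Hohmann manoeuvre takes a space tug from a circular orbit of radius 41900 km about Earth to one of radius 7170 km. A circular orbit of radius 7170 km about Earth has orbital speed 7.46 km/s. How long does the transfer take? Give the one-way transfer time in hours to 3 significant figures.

From the circular-orbit relation v² = μ/r at r = 7170 km: μ = v²r = (7.46)² × 7170 = 3.99022×10^5 km³/s².
Semi-major axis of the transfer orbit: a_t = (41900 + 7170)/2 = 24535 km.
By Kepler's third law the transfer-orbit period is T = 2π√(a_t³/μ), so t = T/2 = 19110 s.
Converting: 19110 s ÷ 3600 s/hour = 5.31 hours.

t = 5.31 hours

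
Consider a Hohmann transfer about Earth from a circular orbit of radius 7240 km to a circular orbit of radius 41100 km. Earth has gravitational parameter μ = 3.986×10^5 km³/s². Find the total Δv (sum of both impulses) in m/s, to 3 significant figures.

Semi-major axis of the transfer orbit: a_t = (7240 + 41100)/2 = 24170 km.
At r₁ the circular-orbit speed is v₁ = √(μ/r₁) = 7.420 km/s.
Transfer-orbit speed at r₁ (vis-viva equation): v_p = √[μ(2/r₁ − 1/a_t)] = 9.676 km/s.
First burn Δv₁ = |v_p − v₁| = 2.256 km/s.
At r₂, v₂ = √(μ/r₂) = 3.114 km/s.
Transfer-orbit speed at r₂: v_a = √[μ(2/r₂ − 1/a_t)] = 1.704 km/s.
Second burn Δv₂ = |v₂ − v_a| = 1.410 km/s.
Total Δv = Δv₁ + Δv₂ = 3.666 km/s.

Δv = 3670 m/s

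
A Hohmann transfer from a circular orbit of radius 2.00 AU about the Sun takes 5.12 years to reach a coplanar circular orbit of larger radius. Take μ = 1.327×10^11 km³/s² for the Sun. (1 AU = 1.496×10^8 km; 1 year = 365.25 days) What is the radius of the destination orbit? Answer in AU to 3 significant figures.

In km: r₁ = 2.00 × 1.496×10^8 = 2.992×10^8 km.
Transfer time t = 5.12 years × 365.25 × 86400 s = 1.61574912×10^8 s, and t = π√(a_t³/μ).
So a_t = (μ t²/π²)^(1/3) = (1.327×10^11 × (1.61574912×10^8)² / π²)^(1/3) = 7.0541×10^8 km.
Since a_t = (r₁ + r₂)/2, r₂ = 2a_t − r₁ = 2×7.0541×10^8 − 2.992×10^8 = 1.11162×10^9 km.
In AU: r₂ = 1.11162×10^9 / 1.496×10^8 = 7.43 AU.

r₂ = 7.43 AU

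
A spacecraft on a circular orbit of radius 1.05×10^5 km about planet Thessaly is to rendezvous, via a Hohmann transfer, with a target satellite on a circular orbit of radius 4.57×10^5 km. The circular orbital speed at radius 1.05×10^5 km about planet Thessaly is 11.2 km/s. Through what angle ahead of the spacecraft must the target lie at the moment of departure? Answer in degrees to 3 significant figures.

φ = 93.2°

From the circular-orbit relation v² = μ/r at r = 1.05×10^5 km: μ = v²r = (11.2)² × 1.05×10^5 = 1.31712×10^7 km³/s².
Semi-major axis of the transfer orbit: a_t = (1.050×10^5 + 4.570×10^5)/2 = 2.810×10^5 km.
Transfer time t = π√(a_t³/μ) = 1.2894×10^5 s.
Target angular speed ω₂ = √(μ/r₂³) = 1.1747×10^-5 rad/s.
Angle swept by the target during transfer: ω₂·t = 1.5147 rad = 86.79°.
The spacecraft traverses 180° on the transfer ellipse, so the target must lead by 180° − 86.79° = 93.2°.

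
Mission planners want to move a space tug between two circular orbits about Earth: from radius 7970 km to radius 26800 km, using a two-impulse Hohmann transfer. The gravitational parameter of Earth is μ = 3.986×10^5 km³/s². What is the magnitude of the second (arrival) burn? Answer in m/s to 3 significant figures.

Transfer-ellipse semi-major axis a_t = (r₁ + r₂)/2 = (7970 + 26800)/2 = 17385 km.
On the circular orbit at r = 26800 km, v_c = √(μ/r) = 3.8566 km/s.
Vis-viva on the transfer ellipse at r = 26800 km gives v_t = √[μ(2/r − 1/a_t)] = 2.6112 km/s.
Δv₂ = |v_t − v_c| = |2.6112 − 3.8566| = 1.245 km/s.

Δv₂ = 1250 m/s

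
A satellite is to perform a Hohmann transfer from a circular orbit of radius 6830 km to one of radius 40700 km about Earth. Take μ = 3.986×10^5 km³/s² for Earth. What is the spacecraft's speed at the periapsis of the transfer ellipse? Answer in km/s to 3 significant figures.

Semi-major axis of the transfer orbit: a_t = (6830 + 40700)/2 = 23765 km.
The periapsis of the transfer ellipse is at r = 6830 km.
Vis-viva: v = √[μ(2/r − 1/a_t)] = √[3.986×10^5 × (2/6830 − 1/23765)] = 9.997 km/s.

v = 10.0 km/s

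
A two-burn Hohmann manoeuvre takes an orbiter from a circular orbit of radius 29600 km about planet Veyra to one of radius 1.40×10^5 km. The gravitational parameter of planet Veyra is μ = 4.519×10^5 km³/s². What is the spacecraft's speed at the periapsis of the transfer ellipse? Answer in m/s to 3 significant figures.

v = 5020 m/s

The Hohmann ellipse has a_t = (r₁ + r₂)/2 = 84800 km.
At periapsis, r = 29600 km.
Applying v² = μ(2/r − 1/a_t): v = 5.020 km/s.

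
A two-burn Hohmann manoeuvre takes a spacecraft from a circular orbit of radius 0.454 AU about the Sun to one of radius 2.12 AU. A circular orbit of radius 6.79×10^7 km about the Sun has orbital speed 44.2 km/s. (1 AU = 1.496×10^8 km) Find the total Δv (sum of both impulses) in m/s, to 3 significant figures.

Δv = 20800 m/s

From the circular-orbit relation v² = μ/r at r = 6.79×10^7 km: μ = v²r = (44.2)² × 6.79×10^7 = 1.32652×10^11 km³/s².
In km: r₁ = 0.454 × 1.496×10^8 = 6.79184×10^7 km; r₂ = 2.12 × 1.496×10^8 = 3.17152×10^8 km.
Transfer-ellipse semi-major axis a_t = (r₁ + r₂)/2 = (6.79184×10^7 + 3.17152×10^8)/2 = 1.925352×10^8 km.
Circular speed at r₁: v₁ = √(μ/r₁) = √(1.32652×10^11/6.79184×10^7) = 44.194 km/s.
Transfer-orbit speed at r₁ (v² = μ(2/r − 1/a)): v_p = √[μ(2/r₁ − 1/a_t)] = 56.721 km/s.
First burn Δv₁ = |v_p − v₁| = 12.527 km/s.
At r₂, v₂ = √(μ/r₂) = 20.4514 km/s.
Transfer-orbit speed at r₂: v_a = √[μ(2/r₂ − 1/a_t)] = 12.1468 km/s.
Second burn Δv₂ = |v₂ − v_a| = 8.3046 km/s.
Total Δv = Δv₁ + Δv₂ = 20.83 km/s.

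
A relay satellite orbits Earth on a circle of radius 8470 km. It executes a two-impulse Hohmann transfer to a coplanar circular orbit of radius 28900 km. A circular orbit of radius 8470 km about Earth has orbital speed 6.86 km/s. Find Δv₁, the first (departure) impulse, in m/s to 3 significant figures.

Δv₁ = 1670 m/s

From the circular-orbit relation v² = μ/r at r = 8470 km: μ = v²r = (6.86)² × 8470 = 3.98595×10^5 km³/s².
Transfer-ellipse semi-major axis a_t = (r₁ + r₂)/2 = (8470 + 28900)/2 = 18685 km.
Circular speed at r = 8470 km: v_c = √(μ/r) = 6.860 km/s.
Transfer-orbit speed at the same r (vis-viva, a = a_t): v_t = √[μ(2/r − 1/a_t)] = 8.532 km/s.
Δv₁ = |v_t − v_c| = |8.532 − 6.860| = 1.672 km/s.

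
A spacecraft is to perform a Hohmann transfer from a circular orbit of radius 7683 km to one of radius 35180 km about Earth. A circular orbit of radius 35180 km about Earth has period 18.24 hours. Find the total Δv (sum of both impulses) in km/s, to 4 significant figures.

From Kepler's third law T² = 4π²r³/μ at r = 35180 km, T = 18.24 hours = 18.24 × 3600 s = 65664 s: μ = 4π²r³/T² = 3.98651×10^5 km³/s².
Transfer-ellipse semi-major axis a_t = (r₁ + r₂)/2 = (7683 + 35180)/2 = 21431.5 km.
Circular speed at r₁: v₁ = √(μ/r₁) = √(3.98651×10^5/7683) = 7.2033 km/s.
On the transfer ellipse at r₁, v² = μ(2/r − 1/a) gives v_p = √[μ(2/r₁ − 1/a_t)] = 9.2290 km/s.
First burn Δv₁ = |v_p − v₁| = 2.0257 km/s.
At r₂, v₂ = √(μ/r₂) = 3.366266 km/s.
Transfer-orbit speed at r₂: v_a = √[μ(2/r₂ − 1/a_t)] = 2.015522 km/s.
Second burn Δv₂ = |v₂ − v_a| = 1.3507 km/s.
Total Δv = Δv₁ + Δv₂ = 3.376 km/s.

Δv = 3.376 km/s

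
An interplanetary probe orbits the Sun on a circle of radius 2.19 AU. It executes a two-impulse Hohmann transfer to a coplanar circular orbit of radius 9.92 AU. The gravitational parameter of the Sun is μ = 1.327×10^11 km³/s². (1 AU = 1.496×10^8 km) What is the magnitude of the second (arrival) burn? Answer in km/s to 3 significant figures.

In km: r₁ = 2.19 × 1.496×10^8 = 3.27624×10^8 km; r₂ = 9.92 × 1.496×10^8 = 1.484032×10^9 km.
Transfer-ellipse semi-major axis a_t = (r₁ + r₂)/2 = (3.27624×10^8 + 1.484032×10^9)/2 = 9.05828×10^8 km.
Circular speed at r = 1.484032×10^9 km: v_c = √(μ/r) = 9.456 km/s.
Transfer-orbit speed at the same r (vis-viva, a = a_t): v_t = √[μ(2/r − 1/a_t)] = 5.687 km/s.
Δv₂ = |v_t − v_c| = |5.687 − 9.456| = 3.769 km/s.

Δv₂ = 3.77 km/s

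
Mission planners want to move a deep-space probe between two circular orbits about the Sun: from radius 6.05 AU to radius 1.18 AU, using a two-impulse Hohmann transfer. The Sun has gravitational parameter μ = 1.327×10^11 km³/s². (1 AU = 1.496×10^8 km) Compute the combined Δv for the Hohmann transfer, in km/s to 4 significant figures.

Δv = 13.24 km/s

In km: r₁ = 6.05 × 1.496×10^8 = 9.0508×10^8 km; r₂ = 1.18 × 1.496×10^8 = 1.76528×10^8 km.
The Hohmann ellipse has a_t = (r₁ + r₂)/2 = 5.40804×10^8 km.
At r₁ the circular-orbit speed is v₁ = √(μ/r₁) = 12.109 km/s.
Transfer-orbit speed at r₁ (vis-viva): v_a = √[μ(2/r₁ − 1/a_t)] = 6.9180 km/s.
First burn Δv₁ = |v_a − v₁| = 5.191 km/s.
Circular speed at r₂: v₂ = √(μ/r₂) = 27.4176 km/s.
Transfer-orbit speed at r₂: v_p = √[μ(2/r₂ − 1/a_t)] = 35.4693 km/s.
Second burn Δv₂ = |v₂ − v_p| = 8.052 km/s.
Δv = Δv₁ + Δv₂ = 5.191 + 8.052 = 13.24 km/s.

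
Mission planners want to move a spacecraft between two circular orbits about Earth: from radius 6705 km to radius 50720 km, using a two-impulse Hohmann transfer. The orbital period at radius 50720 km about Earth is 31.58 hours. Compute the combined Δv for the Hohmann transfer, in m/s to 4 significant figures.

From Kepler's third law T² = 4π²r³/μ at r = 50720 km, T = 31.58 hours = 31.58 × 3600 s = 1.13688×10^5 s: μ = 4π²r³/T² = 3.98537×10^5 km³/s².
Transfer-ellipse semi-major axis a_t = (r₁ + r₂)/2 = (6705 + 50720)/2 = 28712.5 km.
At r₁ the circular-orbit speed is v₁ = √(μ/r₁) = 7.7097 km/s.
On the transfer ellipse at r₁, v² = μ(2/r − 1/a) gives v_p = √[μ(2/r₁ − 1/a_t)] = 10.247 km/s.
First burn Δv₁ = |v_p − v₁| = 2.537 km/s.
At r₂, v₂ = √(μ/r₂) = 2.80314 km/s.
Transfer-orbit speed at r₂: v_a = √[μ(2/r₂ − 1/a_t)] = 1.35459 km/s.
Second burn Δv₂ = |v₂ − v_a| = 1.449 km/s.
Total Δv = Δv₁ + Δv₂ = 3.986 km/s.

Δv = 3986 m/s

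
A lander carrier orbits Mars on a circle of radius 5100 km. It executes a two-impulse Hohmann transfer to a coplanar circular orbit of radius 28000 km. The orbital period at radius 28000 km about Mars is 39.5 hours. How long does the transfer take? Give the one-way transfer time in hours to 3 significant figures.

From Kepler's third law T² = 4π²r³/μ at r = 28000 km, T = 39.5 hours = 39.5 × 3600 s = 1.422×10^5 s: μ = 4π²r³/T² = 42858.3 km³/s².
Transfer-ellipse semi-major axis a_t = (r₁ + r₂)/2 = (5100 + 28000)/2 = 16550 km.
By Kepler's third law the transfer-orbit period is T = 2π√(a_t³/μ), so t = T/2 = 32309 s.
Converting: 32309 s ÷ 3600 s/hour = 8.97 hours.

t = 8.97 hours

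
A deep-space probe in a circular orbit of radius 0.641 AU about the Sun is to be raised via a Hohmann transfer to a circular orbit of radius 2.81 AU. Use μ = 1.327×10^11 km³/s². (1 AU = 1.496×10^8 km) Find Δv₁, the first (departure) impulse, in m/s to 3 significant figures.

In km: r₁ = 0.641 × 1.496×10^8 = 9.58936×10^7 km; r₂ = 2.81 × 1.496×10^8 = 4.20376×10^8 km.
The Hohmann ellipse has a_t = (r₁ + r₂)/2 = 2.581348×10^8 km.
Circular speed at r = 9.58936×10^7 km: v_c = √(μ/r) = 37.20 km/s.
Transfer-orbit speed at the same r (vis-viva, a = a_t): v_t = √[μ(2/r − 1/a_t)] = 47.47 km/s.
Δv₁ = |v_t − v_c| = |47.47 − 37.20| = 10.27 km/s.

Δv₁ = 10300 m/s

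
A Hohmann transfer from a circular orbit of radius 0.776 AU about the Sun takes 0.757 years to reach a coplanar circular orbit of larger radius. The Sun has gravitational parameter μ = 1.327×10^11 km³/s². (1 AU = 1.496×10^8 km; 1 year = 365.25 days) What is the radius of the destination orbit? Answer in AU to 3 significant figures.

r₂ = 1.86 AU

In km: r₁ = 0.776 × 1.496×10^8 = 1.160896×10^8 km.
Transfer time t = 0.757 years × 365.25 × 86400 s = 2.38891032×10^7 s, and t = π√(a_t³/μ).
So a_t = (μ t²/π²)^(1/3) = (1.327×10^11 × (2.38891032×10^7)² / π²)^(1/3) = 1.9724×10^8 km.
Since a_t = (r₁ + r₂)/2, r₂ = 2a_t − r₁ = 2×1.9724×10^8 − 1.160896×10^8 = 2.783904×10^8 km.
In AU: r₂ = 2.783904×10^8 / 1.496×10^8 = 1.86 AU.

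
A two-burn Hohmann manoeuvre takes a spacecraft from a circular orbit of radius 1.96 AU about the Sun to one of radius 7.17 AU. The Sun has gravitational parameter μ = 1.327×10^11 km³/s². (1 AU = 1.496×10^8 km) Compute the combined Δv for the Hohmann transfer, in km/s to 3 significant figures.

In km: r₁ = 1.96 × 1.496×10^8 = 2.93216×10^8 km; r₂ = 7.17 × 1.496×10^8 = 1.072632×10^9 km.
Semi-major axis of the transfer orbit: a_t = (2.93216×10^8 + 1.072632×10^9)/2 = 6.82924×10^8 km.
Circular speed at r₁: v₁ = √(μ/r₁) = √(1.327×10^11/2.93216×10^8) = 21.27363 km/s.
Transfer-orbit speed at r₁ (vis-viva): v_p = √[μ(2/r₁ − 1/a_t)] = 26.66127 km/s.
First burn Δv₁ = |v_p − v₁| = 5.3876 km/s.
Circular speed at r₂: v₂ = √(μ/r₂) = 11.1227 km/s.
Transfer-orbit speed at r₂: v_a = √[μ(2/r₂ − 1/a_t)] = 7.28816 km/s.
Second burn Δv₂ = |v₂ − v_a| = 3.8345 km/s.
Total Δv = Δv₁ + Δv₂ = 9.222 km/s.

Δv = 9.22 km/s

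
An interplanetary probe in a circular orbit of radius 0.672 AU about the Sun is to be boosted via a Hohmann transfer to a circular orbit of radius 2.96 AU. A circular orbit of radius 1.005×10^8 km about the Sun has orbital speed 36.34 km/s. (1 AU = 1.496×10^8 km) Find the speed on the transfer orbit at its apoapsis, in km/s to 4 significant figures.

v = 10.53 km/s

From the circular-orbit relation v² = μ/r at r = 1.005×10^8 km: μ = v²r = (36.34)² × 1.005×10^8 = 1.32720×10^11 km³/s².
In km: r₁ = 0.672 × 1.496×10^8 = 1.005312×10^8 km; r₂ = 2.96 × 1.496×10^8 = 4.42816×10^8 km.
Transfer-ellipse semi-major axis a_t = (r₁ + r₂)/2 = (1.005312×10^8 + 4.42816×10^8)/2 = 2.716736×10^8 km.
At apoapsis, r = 4.42816×10^8 km.
Vis-viva: v = √[μ(2/r − 1/a_t)] = √[1.32720×10^11 × (2/4.42816×10^8 − 1/2.716736×10^8)] = 10.53 km/s.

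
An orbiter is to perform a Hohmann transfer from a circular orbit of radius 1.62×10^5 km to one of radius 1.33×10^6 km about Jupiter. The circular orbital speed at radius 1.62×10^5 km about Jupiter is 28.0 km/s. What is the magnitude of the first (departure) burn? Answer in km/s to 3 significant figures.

From the circular-orbit relation v² = μ/r at r = 1.62×10^5 km: μ = v²r = (28.0)² × 1.62×10^5 = 1.27008×10^8 km³/s².
Semi-major axis of the transfer orbit: a_t = (1.620×10^5 + 1.330×10^6)/2 = 7.460×10^5 km.
On the circular orbit at r = 1.620×10^5 km, v_c = √(μ/r) = 28.000 km/s.
Transfer-orbit speed at the same r (vis-viva, a = a_t): v_t = √[μ(2/r − 1/a_t)] = 37.386 km/s.
Δv₁ = |v_t − v_c| = |37.386 − 28.000| = 9.386 km/s.

Δv₁ = 9.39 km/s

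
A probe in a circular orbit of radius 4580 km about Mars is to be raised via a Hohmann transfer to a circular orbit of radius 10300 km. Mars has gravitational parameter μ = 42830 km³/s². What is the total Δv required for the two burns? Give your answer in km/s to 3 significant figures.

The Hohmann ellipse has a_t = (r₁ + r₂)/2 = 7440 km.
At r₁ the circular-orbit speed is v₁ = √(μ/r₁) = 3.0580 km/s.
Transfer-orbit speed at r₁ (vis-viva): v_p = √[μ(2/r₁ − 1/a_t)] = 3.5981 km/s.
First burn Δv₁ = |v_p − v₁| = 0.5401 km/s.
Circular speed at r₂: v₂ = √(μ/r₂) = 2.039179 km/s.
Transfer-orbit speed at r₂: v_a = √[μ(2/r₂ − 1/a_t)] = 1.599933 km/s.
Second burn Δv₂ = |v₂ − v_a| = 0.4392 km/s.
Total Δv = Δv₁ + Δv₂ = 0.9793 km/s.

Δv = 0.979 km/s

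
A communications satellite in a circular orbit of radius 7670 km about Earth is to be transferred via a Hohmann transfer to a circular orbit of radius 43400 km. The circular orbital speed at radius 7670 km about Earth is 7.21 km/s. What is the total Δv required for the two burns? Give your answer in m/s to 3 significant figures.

From the circular-orbit relation v² = μ/r at r = 7670 km: μ = v²r = (7.21)² × 7670 = 3.98718×10^5 km³/s².
Semi-major axis of the transfer orbit: a_t = (7670 + 43400)/2 = 25535 km.
At r₁ the circular-orbit speed is v₁ = √(μ/r₁) = 7.21000 km/s.
Transfer-orbit speed at r₁ (vis-viva): v_p = √[μ(2/r₁ − 1/a_t)] = 9.39966 km/s.
First burn Δv₁ = |v_p − v₁| = 2.18966 km/s.
At r₂, v₂ = √(μ/r₂) = 3.03101 km/s.
Transfer-orbit speed at r₂: v_a = √[μ(2/r₂ − 1/a_t)] = 1.66118 km/s.
Second burn Δv₂ = |v₂ − v_a| = 1.36983 km/s.
Δv = Δv₁ + Δv₂ = 2.18966 + 1.36983 = 3.559 km/s.

Δv = 3560 m/s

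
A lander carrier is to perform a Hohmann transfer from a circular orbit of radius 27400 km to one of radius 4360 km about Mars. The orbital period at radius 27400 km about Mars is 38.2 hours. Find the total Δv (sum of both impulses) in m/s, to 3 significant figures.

Δv = 1580 m/s

From Kepler's third law T² = 4π²r³/μ at r = 27400 km, T = 38.2 hours = 38.2 × 3600 s = 1.3752×10^5 s: μ = 4π²r³/T² = 42941.7 km³/s².
Semi-major axis of the transfer orbit: a_t = (27400 + 4360)/2 = 15880 km.
At r₁ the circular-orbit speed is v₁ = √(μ/r₁) = 1.2519 km/s.
On the transfer ellipse at r₁, vis-viva gives v_a = √[μ(2/r₁ − 1/a_t)] = 0.65597 km/s.
First burn Δv₁ = |v_a − v₁| = 0.5959 km/s.
At r₂, v₂ = √(μ/r₂) = 3.1383 km/s.
Transfer-orbit speed at r₂: v_p = √[μ(2/r₂ − 1/a_t)] = 4.1224 km/s.
Second burn Δv₂ = |v₂ − v_p| = 0.9841 km/s.
Δv = Δv₁ + Δv₂ = 0.5959 + 0.9841 = 1.580 km/s.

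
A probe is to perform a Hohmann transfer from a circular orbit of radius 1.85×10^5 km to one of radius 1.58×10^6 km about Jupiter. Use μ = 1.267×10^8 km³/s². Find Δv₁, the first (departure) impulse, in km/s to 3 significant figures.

Δv₁ = 8.85 km/s

The Hohmann ellipse has a_t = (r₁ + r₂)/2 = 8.825×10^5 km.
Circular speed at r = 1.850×10^5 km: v_c = √(μ/r) = 26.170 km/s.
Transfer-orbit speed at the same r (vis-viva, a = a_t): v_t = √[μ(2/r − 1/a_t)] = 35.017 km/s.
Δv₁ = |v_t − v_c| = |35.017 − 26.170| = 8.847 km/s.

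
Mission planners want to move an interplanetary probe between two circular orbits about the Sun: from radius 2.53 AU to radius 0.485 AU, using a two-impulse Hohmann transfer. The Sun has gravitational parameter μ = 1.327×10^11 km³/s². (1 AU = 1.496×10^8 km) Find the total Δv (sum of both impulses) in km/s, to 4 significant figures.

Δv = 20.74 km/s

In km: r₁ = 2.53 × 1.496×10^8 = 3.78488×10^8 km; r₂ = 0.485 × 1.496×10^8 = 7.2556×10^7 km.
Transfer-ellipse semi-major axis a_t = (r₁ + r₂)/2 = (3.78488×10^8 + 7.2556×10^7)/2 = 2.25522×10^8 km.
Circular speed at r₁: v₁ = √(μ/r₁) = √(1.327×10^11/3.78488×10^8) = 18.7245 km/s.
Transfer-orbit speed at r₁ (vis-viva): v_a = √[μ(2/r₁ − 1/a_t)] = 10.6207 km/s.
First burn Δv₁ = |v_a − v₁| = 8.104 km/s.
At r₂, v₂ = √(μ/r₂) = 42.766 km/s.
Transfer-orbit speed at r₂: v_p = √[μ(2/r₂ − 1/a_t)] = 55.403 km/s.
Second burn Δv₂ = |v₂ − v_p| = 12.64 km/s.
Total Δv = Δv₁ + Δv₂ = 20.74 km/s.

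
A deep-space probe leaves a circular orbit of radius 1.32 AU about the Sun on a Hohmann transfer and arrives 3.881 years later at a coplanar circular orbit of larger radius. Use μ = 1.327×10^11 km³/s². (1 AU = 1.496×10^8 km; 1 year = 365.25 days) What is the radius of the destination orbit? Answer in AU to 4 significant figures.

In km: r₁ = 1.32 × 1.496×10^8 = 1.97472×10^8 km.
Transfer time t = 3.881 years × 365.25 × 86400 s = 1.224750456×10^8 s, and t = π√(a_t³/μ).
So a_t = (μ t²/π²)^(1/3) = (1.327×10^11 × (1.224750456×10^8)² / π²)^(1/3) = 5.8644×10^8 km.
Since a_t = (r₁ + r₂)/2, r₂ = 2a_t − r₁ = 2×5.8644×10^8 − 1.97472×10^8 = 9.75408×10^8 km.
In AU: r₂ = 9.75408×10^8 / 1.496×10^8 = 6.520 AU.

r₂ = 6.520 AU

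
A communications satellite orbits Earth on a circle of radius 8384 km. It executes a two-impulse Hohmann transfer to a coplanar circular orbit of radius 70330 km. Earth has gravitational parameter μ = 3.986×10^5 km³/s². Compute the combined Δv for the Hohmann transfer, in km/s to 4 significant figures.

Semi-major axis of the transfer orbit: a_t = (8384 + 70330)/2 = 39357 km.
At r₁ the circular-orbit speed is v₁ = √(μ/r₁) = 6.895 km/s.
Transfer-orbit speed at r₁ (vis-viva equation): v_p = √[μ(2/r₁ − 1/a_t)] = 9.217 km/s.
First burn Δv₁ = |v_p − v₁| = 2.322 km/s.
At r₂, v₂ = √(μ/r₂) = 2.381 km/s.
Transfer-orbit speed at r₂: v_a = √[μ(2/r₂ − 1/a_t)] = 1.099 km/s.
Second burn Δv₂ = |v₂ − v_a| = 1.282 km/s.
Total Δv = Δv₁ + Δv₂ = 3.604 km/s.

Δv = 3.604 km/s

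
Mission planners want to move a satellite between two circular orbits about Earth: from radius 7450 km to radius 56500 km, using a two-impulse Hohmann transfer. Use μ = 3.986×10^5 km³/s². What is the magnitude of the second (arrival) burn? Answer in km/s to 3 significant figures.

The Hohmann ellipse has a_t = (r₁ + r₂)/2 = 31975 km.
Circular speed at r = 56500 km: v_c = √(μ/r) = 2.656 km/s.
Transfer-orbit speed at the same r (vis-viva, a = a_t): v_t = √[μ(2/r − 1/a_t)] = 1.282 km/s.
Δv₂ = |v_t − v_c| = |1.282 − 2.656| = 1.374 km/s.

Δv₂ = 1.37 km/s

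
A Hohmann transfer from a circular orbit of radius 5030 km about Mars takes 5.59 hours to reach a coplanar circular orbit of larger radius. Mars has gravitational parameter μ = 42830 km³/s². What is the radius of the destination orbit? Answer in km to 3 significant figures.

r₂ = 19100 km

Transfer time t = 5.59 hours = 20124 s, and t = π√(a_t³/μ).
So a_t = (μ t²/π²)^(1/3) = (42830 × (20124)² / π²)^(1/3) = 12068 km.
Since a_t = (r₁ + r₂)/2, r₂ = 2a_t − r₁ = 2×12068 − 5030 = 19106 km.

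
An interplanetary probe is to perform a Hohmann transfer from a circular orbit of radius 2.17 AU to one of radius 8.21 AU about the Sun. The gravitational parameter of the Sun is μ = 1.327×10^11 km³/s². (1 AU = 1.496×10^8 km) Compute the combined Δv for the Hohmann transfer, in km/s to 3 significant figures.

In km: r₁ = 2.17 × 1.496×10^8 = 3.24632×10^8 km; r₂ = 8.21 × 1.496×10^8 = 1.228216×10^9 km.
The Hohmann ellipse has a_t = (r₁ + r₂)/2 = 7.76424×10^8 km.
At r₁ the circular-orbit speed is v₁ = √(μ/r₁) = 20.218 km/s.
Transfer-orbit speed at r₁ (v² = μ(2/r − 1/a)): v_p = √[μ(2/r₁ − 1/a_t)] = 25.429 km/s.
First burn Δv₁ = |v_p − v₁| = 5.211 km/s.
At r₂, v₂ = √(μ/r₂) = 10.394 km/s.
Transfer-orbit speed at r₂: v_a = √[μ(2/r₂ − 1/a_t)] = 6.7212 km/s.
Second burn Δv₂ = |v₂ − v_a| = 3.673 km/s.
Total Δv = Δv₁ + Δv₂ = 8.884 km/s.

Δv = 8.88 km/s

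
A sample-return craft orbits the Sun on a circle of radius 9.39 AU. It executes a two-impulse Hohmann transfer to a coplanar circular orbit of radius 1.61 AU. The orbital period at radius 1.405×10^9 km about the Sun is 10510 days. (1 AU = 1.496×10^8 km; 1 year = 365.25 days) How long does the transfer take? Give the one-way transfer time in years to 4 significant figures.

From Kepler's third law T² = 4π²r³/μ at r = 1.405×10^9 km, T = 10510 days = 10510 × 86400 s = 9.08064×10^8 s: μ = 4π²r³/T² = 1.32787×10^11 km³/s².
In km: r₁ = 9.39 × 1.496×10^8 = 1.404744×10^9 km; r₂ = 1.61 × 1.496×10^8 = 2.40856×10^8 km.
Semi-major axis of the transfer orbit: a_t = (1.404744×10^9 + 2.40856×10^8)/2 = 8.228×10^8 km.
By Kepler's third law the transfer-orbit period is T = 2π√(a_t³/μ), so t = T/2 = 2.0348×10^8 s.
Converting: 2.0348×10^8 s ÷ 3.15576×10^7 s/year (365.25 × 86400) = 6.448 years.

t = 6.448 years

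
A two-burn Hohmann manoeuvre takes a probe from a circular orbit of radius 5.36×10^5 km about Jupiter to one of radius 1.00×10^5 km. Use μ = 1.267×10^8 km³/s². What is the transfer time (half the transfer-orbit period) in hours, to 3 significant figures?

The Hohmann ellipse has a_t = (r₁ + r₂)/2 = 3.180×10^5 km.
Transfer time t = π√(a_t³/μ) = π√((3.180×10^5)³ / 1.267×10^8) = 50050 s.
Converting: 50050 s ÷ 3600 s/hour = 13.9 hours.

t = 13.9 hours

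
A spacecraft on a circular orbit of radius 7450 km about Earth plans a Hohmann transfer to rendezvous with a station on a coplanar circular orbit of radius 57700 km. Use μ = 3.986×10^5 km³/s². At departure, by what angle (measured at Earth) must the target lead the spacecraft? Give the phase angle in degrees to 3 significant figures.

φ = 104°

Transfer-ellipse semi-major axis a_t = (r₁ + r₂)/2 = (7450 + 57700)/2 = 32575 km.
The half-period of the transfer ellipse is t = π√(a_t³/μ) = 29255.5 s.
Target angular speed ω₂ = √(μ/r₂³) = 4.55517×10^-5 rad/s.
Angle swept by the target during transfer: ω₂·t = 1.3326 rad = 76.35°.
Arrival is 180° from departure on the ellipse, so φ = 180° − 76.35° = 104°.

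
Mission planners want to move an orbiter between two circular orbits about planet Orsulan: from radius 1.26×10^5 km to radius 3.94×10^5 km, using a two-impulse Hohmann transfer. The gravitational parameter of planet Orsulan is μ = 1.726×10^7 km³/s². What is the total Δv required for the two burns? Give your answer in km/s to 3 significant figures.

Semi-major axis of the transfer orbit: a_t = (1.260×10^5 + 3.940×10^5)/2 = 2.600×10^5 km.
At r₁ the circular-orbit speed is v₁ = √(μ/r₁) = 11.704 km/s.
On the transfer ellipse at r₁, vis-viva gives v_p = √[μ(2/r₁ − 1/a_t)] = 14.408 km/s.
First burn Δv₁ = |v_p − v₁| = 2.704 km/s.
Circular speed at r₂: v₂ = √(μ/r₂) = 6.619 km/s.
Transfer-orbit speed at r₂: v_a = √[μ(2/r₂ − 1/a_t)] = 4.608 km/s.
Second burn Δv₂ = |v₂ − v_a| = 2.011 km/s.
Δv = Δv₁ + Δv₂ = 2.704 + 2.011 = 4.715 km/s.

Δv = 4.71 km/s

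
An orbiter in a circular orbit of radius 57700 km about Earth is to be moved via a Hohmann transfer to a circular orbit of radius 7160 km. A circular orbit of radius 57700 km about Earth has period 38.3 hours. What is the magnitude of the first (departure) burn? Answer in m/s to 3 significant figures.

Δv₁ = 1390 m/s

From Kepler's third law T² = 4π²r³/μ at r = 57700 km, T = 38.3 hours = 38.3 × 3600 s = 1.3788×10^5 s: μ = 4π²r³/T² = 3.98919×10^5 km³/s².
The Hohmann ellipse has a_t = (r₁ + r₂)/2 = 32430 km.
Circular speed at r = 57700 km: v_c = √(μ/r) = 2.629 km/s.
Vis-viva on the transfer ellipse at r = 57700 km gives v_t = √[μ(2/r − 1/a_t)] = 1.235 km/s.
Δv₁ = |v_t − v_c| = |1.235 − 2.629| = 1.394 km/s.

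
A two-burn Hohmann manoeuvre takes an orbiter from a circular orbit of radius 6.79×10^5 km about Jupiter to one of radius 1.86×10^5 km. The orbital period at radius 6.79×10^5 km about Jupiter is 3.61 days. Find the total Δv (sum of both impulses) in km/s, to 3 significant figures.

From Kepler's third law T² = 4π²r³/μ at r = 6.79×10^5 km, T = 3.61 days = 3.61 × 86400 s = 3.11904×10^5 s: μ = 4π²r³/T² = 1.27036×10^8 km³/s².
Transfer-ellipse semi-major axis a_t = (r₁ + r₂)/2 = (6.790×10^5 + 1.860×10^5)/2 = 4.325×10^5 km.
Circular speed at r₁: v₁ = √(μ/r₁) = √(1.27036×10^8/6.790×10^5) = 13.678 km/s.
Transfer-orbit speed at r₁ (v² = μ(2/r − 1/a)): v_a = √[μ(2/r₁ − 1/a_t)] = 8.9700 km/s.
First burn Δv₁ = |v_a − v₁| = 4.708 km/s.
Circular speed at r₂: v₂ = √(μ/r₂) = 26.134 km/s.
Transfer-orbit speed at r₂: v_p = √[μ(2/r₂ − 1/a_t)] = 32.745 km/s.
Second burn Δv₂ = |v₂ − v_p| = 6.611 km/s.
Δv = Δv₁ + Δv₂ = 4.708 + 6.611 = 11.32 km/s.

Δv = 11.3 km/s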